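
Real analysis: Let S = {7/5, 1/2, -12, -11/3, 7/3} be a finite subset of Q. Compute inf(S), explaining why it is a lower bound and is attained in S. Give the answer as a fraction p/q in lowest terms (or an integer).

S is finite, so inf(S) = min(S).
Sorted increasing:
-12, -11/3, 1/2, 7/5, 7/3
The extremum is -12.
For every x in S, x >= -12. And -12 is in S, so it is attained.
Therefore inf(S) = -12.

-12


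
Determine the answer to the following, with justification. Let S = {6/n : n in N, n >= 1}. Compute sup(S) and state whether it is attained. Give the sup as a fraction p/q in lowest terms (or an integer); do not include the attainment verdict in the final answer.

Analysis:
- Values: 6, 3, 2, 3/2, ... strictly decreasing.
- The maximum is 6 (n=1); sup = 6 (attained).
- The set is bounded below by 0; 6/n -> 0 so 0 is the greatest lower bound.
- 0 is not in the set, so inf = 0 is not attained.
Conclusion: sup(S) = 6, attained in S.

6


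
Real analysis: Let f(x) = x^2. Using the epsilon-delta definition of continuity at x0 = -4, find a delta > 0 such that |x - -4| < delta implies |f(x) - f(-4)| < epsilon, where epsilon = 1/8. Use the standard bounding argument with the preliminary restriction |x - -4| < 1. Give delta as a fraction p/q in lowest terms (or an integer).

Factor: |x^2 - (-4)^2| = |x - -4| * |x + -4|.
Impose |x - -4| < 1 first. Then |x + -4| = |(x - -4) + 2*(-4)| <= |x - -4| + 2*|-4| < 1 + 8 = 9.
So |x^2 - (-4)^2| < delta * 9.
We need delta * 9 <= 1/8, i.e. delta <= 1/8/9 = 1/72.
Since 1/72 < 1, this is tighter than 1; take delta = 1/72.
So delta = 1/72 works.

1/72


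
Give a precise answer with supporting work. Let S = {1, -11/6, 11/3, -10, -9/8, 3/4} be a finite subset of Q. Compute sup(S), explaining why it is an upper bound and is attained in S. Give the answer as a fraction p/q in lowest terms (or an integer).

S is finite, so sup(S) = max(S).
Sorted decreasing:
11/3, 1, 3/4, -9/8, -11/6, -10
The extremum is 11/3.
For every x in S, x <= 11/3. And 11/3 is in S, so it is attained.
Therefore sup(S) = 11/3.

11/3


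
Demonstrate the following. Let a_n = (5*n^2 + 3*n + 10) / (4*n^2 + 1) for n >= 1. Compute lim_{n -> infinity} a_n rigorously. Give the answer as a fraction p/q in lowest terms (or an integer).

Divide numerator and denominator by n^2, the highest power:
numerator / n^2 = 5 + 3/n + 10/n^2
denominator / n^2 = 4 + n^(-2)
As n -> infinity, all terms of the form c/n^k (k >= 1) tend to 0.
So numerator / n^2 -> 5 and denominator / n^2 -> 4.
Therefore lim a_n = 5/4.

5/4


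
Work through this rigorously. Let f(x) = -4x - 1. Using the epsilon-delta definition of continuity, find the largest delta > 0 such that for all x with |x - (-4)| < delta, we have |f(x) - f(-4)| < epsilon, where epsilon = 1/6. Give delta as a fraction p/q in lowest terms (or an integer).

We compute f(-4) = -4*(-4) - 1 = 15.
|f(x) - f(-4)| = |-4x - 1 - (15)| = |-4(x - (-4))| = 4|x - (-4)|.
We need 4|x - (-4)| < 1/6, i.e. |x - (-4)| < 1/6 / 4 = 1/24.
So any delta <= 1/24 works. Conversely, if delta > 1/24, then x = -4 + 1/24 satisfies |x - (-4)| = 1/24 < delta but |f(x) - f(-4)| = 4 * 1/24 = 1/6, which is not < 1/6; so no larger delta works.
Hence the largest such delta is 1/24.

1/24


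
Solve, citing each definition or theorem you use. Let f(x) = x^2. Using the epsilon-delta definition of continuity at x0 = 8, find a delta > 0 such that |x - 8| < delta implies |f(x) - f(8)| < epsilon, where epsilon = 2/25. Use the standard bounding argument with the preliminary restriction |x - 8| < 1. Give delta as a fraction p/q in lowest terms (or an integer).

Factor: |x^2 - (8)^2| = |x - 8| * |x + 8|.
Impose |x - 8| < 1 first. Then |x + 8| = |(x - 8) + 2*(8)| <= |x - 8| + 2*|8| < 1 + 16 = 17.
So |x^2 - (8)^2| < delta * 17.
We need delta * 17 <= 2/25, i.e. delta <= 2/25/17 = 2/425.
Since 2/425 < 1, this is tighter than 1; take delta = 2/425.
So delta = 2/425 works.

2/425


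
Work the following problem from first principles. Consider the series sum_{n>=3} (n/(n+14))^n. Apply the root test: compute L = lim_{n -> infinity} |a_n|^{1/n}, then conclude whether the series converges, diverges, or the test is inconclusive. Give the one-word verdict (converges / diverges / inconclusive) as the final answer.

Let a_n denote the general term. Form |a_n|^(1/n) and simplify:
|a_n|^(1/n) = n/(n + 14)
Take the limit as n -> infinity: L = 1.
Since L = 1, the root test is inconclusive. (In fact a_n = (n/(n+14))^n -> e^(-14) != 0, so the nth-term test shows divergence; but the root test itself gives no conclusion.)

inconclusive


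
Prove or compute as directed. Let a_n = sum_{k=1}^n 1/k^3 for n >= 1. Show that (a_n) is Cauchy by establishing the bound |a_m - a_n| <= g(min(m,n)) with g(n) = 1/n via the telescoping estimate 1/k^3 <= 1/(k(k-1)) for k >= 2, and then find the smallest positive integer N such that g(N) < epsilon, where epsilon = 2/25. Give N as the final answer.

For m > n >= 1: |a_m - a_n| = sum_{k=n+1}^m 1/k^3.
Use 1/k^3 <= 1/(k(k-1)) = 1/(k-1) - 1/k for k >= 2 (which holds since k^3 >= k^2 >= k(k-1) for k >= 2):
sum_{k=n+1}^m 1/k^3 <= sum_{k=n+1}^m (1/(k-1) - 1/k) = 1/n - 1/m <= 1/n.
By symmetry the same bound holds with n,m swapped, so |a_m - a_n| <= 1/min(m,n) = g(min(m,n)). Since g(n) -> 0, (a_n) is Cauchy.
Now solve g(N) < 2/25: 1/N < 2/25 <=> N > 1/(2/25) = 25/2.
The smallest integer strictly greater than 25/2 is N = 13.
Check: g(13) = 1/13 < 2/25; g(12) = 1/12 >= 2/25. So N = 13.

13


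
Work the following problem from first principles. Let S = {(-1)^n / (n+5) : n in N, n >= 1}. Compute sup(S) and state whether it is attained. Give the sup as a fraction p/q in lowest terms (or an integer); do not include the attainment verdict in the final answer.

Analysis:
- Values: -1/6, 1/7, -1/8, 1/9, -1/10, ...
- Positive terms (even n): 1/(2+5), 1/(4+5), ... decreasing -> max = 1/7 (n=2).
- Negative terms (odd n): -1/(1+5), -1/(3+5), ... increasing -> min = -1/6 (n=1).
- So sup = 1/7 (attained at n=2); inf = -1/6 (attained at n=1).
Conclusion: sup(S) = 1/7, attained in S.

1/7


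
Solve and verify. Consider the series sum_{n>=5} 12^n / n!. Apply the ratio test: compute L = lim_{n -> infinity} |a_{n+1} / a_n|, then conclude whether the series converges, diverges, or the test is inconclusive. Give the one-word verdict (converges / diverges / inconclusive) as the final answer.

Let a_n denote the general term. Form the ratio a_{n+1}/a_n and simplify:
a_{n+1}/a_n = 12/(n + 1)
Take the limit as n -> infinity: L = 0.
Since L = 0 < 1, the ratio test implies the series converges.

converges


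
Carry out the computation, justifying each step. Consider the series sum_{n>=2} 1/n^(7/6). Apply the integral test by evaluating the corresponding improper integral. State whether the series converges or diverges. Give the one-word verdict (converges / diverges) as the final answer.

Let f(x) = x^(-7/6). Then f is positive, continuous, and decreasing on [2, infinity), so the integral test applies.
Compute the improper integral int_{2}^infinity f(x) dx:
  antiderivative F(x) = -6/x^(1/6).
  As x -> infinity, F(x) -> 0 (since p = 7/6 > 1).
  So int = F(infinity) - F(2) = 0 - (-3*2^(5/6)) = 3*2^(5/6).
  Finite, so by the integral test, the series converges.

converges


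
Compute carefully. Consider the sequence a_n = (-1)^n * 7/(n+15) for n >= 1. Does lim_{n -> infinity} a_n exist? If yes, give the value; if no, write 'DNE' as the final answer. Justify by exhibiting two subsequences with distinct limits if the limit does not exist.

Examine the behaviour of a_n along subsequences.
Even-n subsequence a_{2k} = 7/(2k+15) -> 0. Odd-n subsequence a_{2k+1} = -7/(2k+16) -> 0. Both tend to 0, which suggests the limit is 0; verify directly.
|a_n - 0| = 7/(n+15) < 7/n for every n >= 1.
Given epsilon > 0, choose a positive integer N > 7/epsilon. Then for all n >= N, |a_n| < 7/n <= 7/N < epsilon.
So by the definition of the limit, lim a_n exists and equals 0.

0


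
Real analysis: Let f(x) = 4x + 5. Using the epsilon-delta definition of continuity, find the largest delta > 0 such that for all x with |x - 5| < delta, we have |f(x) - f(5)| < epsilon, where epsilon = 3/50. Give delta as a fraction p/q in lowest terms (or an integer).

We compute f(5) = 4*(5) + 5 = 25.
|f(x) - f(5)| = |4x + 5 - (25)| = |4(x - 5)| = 4|x - 5|.
We need 4|x - 5| < 3/50, i.e. |x - 5| < 3/50 / 4 = 3/200.
So any delta <= 3/200 works. Conversely, if delta > 3/200, then x = 5 + 3/200 satisfies |x - 5| = 3/200 < delta but |f(x) - f(5)| = 4 * 3/200 = 3/50, which is not < 3/50; so no larger delta works.
Hence the largest such delta is 3/200.

3/200


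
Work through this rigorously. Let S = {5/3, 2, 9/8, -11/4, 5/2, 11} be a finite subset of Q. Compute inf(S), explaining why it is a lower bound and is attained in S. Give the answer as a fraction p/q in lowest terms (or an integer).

S is finite, so inf(S) = min(S).
Sorted increasing:
-11/4, 9/8, 5/3, 2, 5/2, 11
The extremum is -11/4.
For every x in S, x >= -11/4. And -11/4 is in S, so it is attained.
Therefore inf(S) = -11/4.

-11/4


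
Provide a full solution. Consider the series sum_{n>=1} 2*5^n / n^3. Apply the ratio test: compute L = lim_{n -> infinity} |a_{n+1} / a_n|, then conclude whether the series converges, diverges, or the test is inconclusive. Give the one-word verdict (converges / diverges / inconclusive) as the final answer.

Let a_n denote the general term. Form the ratio a_{n+1}/a_n and simplify:
a_{n+1}/a_n = 5*n^3/(n + 1)^3
Take the limit as n -> infinity: L = 5.
Since L = 5 > 1 (or L = infinity), the ratio test implies the series diverges.

diverges


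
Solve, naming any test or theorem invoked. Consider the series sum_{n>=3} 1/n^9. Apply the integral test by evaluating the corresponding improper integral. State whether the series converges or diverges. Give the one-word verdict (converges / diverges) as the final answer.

Let f(x) = x^(-9). Then f is positive, continuous, and decreasing on [3, infinity), so the integral test applies.
Compute the improper integral int_{3}^infinity f(x) dx:
  antiderivative F(x) = -1/(8*x^8).
  As x -> infinity, F(x) -> 0 (since p = 9 > 1).
  So int = F(infinity) - F(3) = 0 - (-1/52488) = 1/52488.
  Finite, so by the integral test, the series converges.

converges


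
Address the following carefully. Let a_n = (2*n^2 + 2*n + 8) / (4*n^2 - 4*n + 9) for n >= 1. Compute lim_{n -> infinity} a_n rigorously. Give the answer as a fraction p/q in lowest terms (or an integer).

Divide numerator and denominator by n^2, the highest power:
numerator / n^2 = 2 + 2/n + 8/n^2
denominator / n^2 = 4 - 4/n + 9/n^2
As n -> infinity, all terms of the form c/n^k (k >= 1) tend to 0.
So numerator / n^2 -> 2 and denominator / n^2 -> 4.
Therefore lim a_n = 1/2.

1/2


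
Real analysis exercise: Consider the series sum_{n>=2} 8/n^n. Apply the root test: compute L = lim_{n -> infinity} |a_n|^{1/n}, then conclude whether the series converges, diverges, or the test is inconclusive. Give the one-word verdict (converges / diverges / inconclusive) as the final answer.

Let a_n denote the general term. Form |a_n|^(1/n) and simplify:
|a_n|^(1/n) = 2^(3/n)/n
Take the limit as n -> infinity: L = 0.
Since L = 0 < 1, the root test implies convergence.

converges


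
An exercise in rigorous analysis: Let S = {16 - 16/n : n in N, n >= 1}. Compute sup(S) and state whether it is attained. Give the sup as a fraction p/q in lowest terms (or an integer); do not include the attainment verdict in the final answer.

Analysis:
- Values: 0, 8, 32/3, 12, ... strictly increasing.
- Minimum is 0 (n=1); inf = 0 (attained).
- 16 - 16/n -> 16 from below; sup = 16, not attained.
Conclusion: sup(S) = 16, not attained in S.

16


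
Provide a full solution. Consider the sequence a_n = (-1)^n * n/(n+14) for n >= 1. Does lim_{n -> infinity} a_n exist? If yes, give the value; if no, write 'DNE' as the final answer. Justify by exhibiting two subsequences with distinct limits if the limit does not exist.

Examine the behaviour of a_n along subsequences.
a_{2k} = 2k/(2k+14) -> 1. a_{2k+1} = -(2k+1)/(2k+15) -> -1.
Since these two subsequential limits are 1 and -1, distinct, the full sequence cannot converge (a convergent sequence has all subsequences tending to the same limit). So lim a_n does not exist.

DNE


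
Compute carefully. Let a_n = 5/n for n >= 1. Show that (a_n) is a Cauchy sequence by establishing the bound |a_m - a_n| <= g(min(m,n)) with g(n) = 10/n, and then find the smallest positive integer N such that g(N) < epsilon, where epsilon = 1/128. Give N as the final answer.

For any m, n >= 1, by the triangle inequality:
|a_m - a_n| = |5/m - 5/n| <= 5*1/m + 5*1/n <= 10/min(m,n).
So g(n) = 10/n bounds the Cauchy difference. Since g(n) -> 0, (a_n) is Cauchy.
Now solve g(N) < 1/128: 10/N < 1/128 <=> N > 10 / (1/128) = 1280.
The smallest integer strictly greater than 1280 is N = 1281.
Check: g(1281) = 10/1281 = 10/1281 < 1/128; g(1280) = 1/128 >= 1/128. So N = 1281.

1281


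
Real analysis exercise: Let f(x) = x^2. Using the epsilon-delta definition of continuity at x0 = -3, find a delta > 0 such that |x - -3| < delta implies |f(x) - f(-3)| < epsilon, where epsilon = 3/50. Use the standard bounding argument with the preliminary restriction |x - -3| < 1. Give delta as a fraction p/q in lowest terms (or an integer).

Factor: |x^2 - (-3)^2| = |x - -3| * |x + -3|.
Impose |x - -3| < 1 first. Then |x + -3| = |(x - -3) + 2*(-3)| <= |x - -3| + 2*|-3| < 1 + 6 = 7.
So |x^2 - (-3)^2| < delta * 7.
We need delta * 7 <= 3/50, i.e. delta <= 3/50/7 = 3/350.
Since 3/350 < 1, this is tighter than 1; take delta = 3/350.
So delta = 3/350 works.

3/350


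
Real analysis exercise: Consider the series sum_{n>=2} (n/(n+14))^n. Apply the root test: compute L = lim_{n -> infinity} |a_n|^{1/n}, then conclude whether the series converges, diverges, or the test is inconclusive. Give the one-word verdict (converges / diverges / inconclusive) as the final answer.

Let a_n denote the general term. Form |a_n|^(1/n) and simplify:
|a_n|^(1/n) = n/(n + 14)
Take the limit as n -> infinity: L = 1.
Since L = 1, the root test is inconclusive. (In fact a_n = (n/(n+14))^n -> e^(-14) != 0, so the nth-term test shows divergence; but the root test itself gives no conclusion.)

inconclusive


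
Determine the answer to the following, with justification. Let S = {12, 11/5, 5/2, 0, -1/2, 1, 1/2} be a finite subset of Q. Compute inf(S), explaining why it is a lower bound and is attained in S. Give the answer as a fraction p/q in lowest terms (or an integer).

S is finite, so inf(S) = min(S).
Sorted increasing:
-1/2, 0, 1/2, 1, 11/5, 5/2, 12
The extremum is -1/2.
For every x in S, x >= -1/2. And -1/2 is in S, so it is attained.
Therefore inf(S) = -1/2.

-1/2


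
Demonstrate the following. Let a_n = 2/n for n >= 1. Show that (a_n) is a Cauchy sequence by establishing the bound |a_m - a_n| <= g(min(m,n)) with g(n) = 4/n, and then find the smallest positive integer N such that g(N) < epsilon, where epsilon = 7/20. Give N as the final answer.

For any m, n >= 1, by the triangle inequality:
|a_m - a_n| = |2/m - 2/n| <= 2*1/m + 2*1/n <= 4/min(m,n).
So g(n) = 4/n bounds the Cauchy difference. Since g(n) -> 0, (a_n) is Cauchy.
Now solve g(N) < 7/20: 4/N < 7/20 <=> N > 4 / (7/20) = 80/7.
The smallest integer strictly greater than 80/7 is N = 12.
Check: g(12) = 4/12 = 1/3 < 7/20; g(11) = 4/11 >= 7/20. So N = 12.

12


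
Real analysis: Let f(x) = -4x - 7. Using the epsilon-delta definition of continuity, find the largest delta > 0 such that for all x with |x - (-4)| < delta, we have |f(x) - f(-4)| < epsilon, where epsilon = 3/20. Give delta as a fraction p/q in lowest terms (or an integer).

We compute f(-4) = -4*(-4) - 7 = 9.
|f(x) - f(-4)| = |-4x - 7 - (9)| = |-4(x - (-4))| = 4|x - (-4)|.
We need 4|x - (-4)| < 3/20, i.e. |x - (-4)| < 3/20 / 4 = 3/80.
So any delta <= 3/80 works. Conversely, if delta > 3/80, then x = -4 + 3/80 satisfies |x - (-4)| = 3/80 < delta but |f(x) - f(-4)| = 4 * 3/80 = 3/20, which is not < 3/20; so no larger delta works.
Hence the largest such delta is 3/80.

3/80


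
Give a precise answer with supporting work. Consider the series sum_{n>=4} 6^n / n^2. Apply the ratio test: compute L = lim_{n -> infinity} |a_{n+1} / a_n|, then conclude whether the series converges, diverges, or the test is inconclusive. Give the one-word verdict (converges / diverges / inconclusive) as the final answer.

Let a_n denote the general term. Form the ratio a_{n+1}/a_n and simplify:
a_{n+1}/a_n = 6*n^2/(n + 1)^2
Take the limit as n -> infinity: L = 6.
Since L = 6 > 1 (or L = infinity), the ratio test implies the series diverges.

diverges


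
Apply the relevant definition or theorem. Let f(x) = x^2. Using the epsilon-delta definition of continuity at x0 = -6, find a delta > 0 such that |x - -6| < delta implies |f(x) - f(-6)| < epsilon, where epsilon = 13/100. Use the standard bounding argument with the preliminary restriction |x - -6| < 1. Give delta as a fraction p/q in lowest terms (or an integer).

Factor: |x^2 - (-6)^2| = |x - -6| * |x + -6|.
Impose |x - -6| < 1 first. Then |x + -6| = |(x - -6) + 2*(-6)| <= |x - -6| + 2*|-6| < 1 + 12 = 13.
So |x^2 - (-6)^2| < delta * 13.
We need delta * 13 <= 13/100, i.e. delta <= 13/100/13 = 1/100.
Since 1/100 < 1, this is tighter than 1; take delta = 1/100.
So delta = 1/100 works.

1/100


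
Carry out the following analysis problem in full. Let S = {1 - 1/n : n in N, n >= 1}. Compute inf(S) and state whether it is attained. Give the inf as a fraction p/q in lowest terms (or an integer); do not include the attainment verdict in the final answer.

Analysis:
- Values: 0, 1/2, 2/3, 3/4, ... strictly increasing.
- Minimum is 0 (n=1); inf = 0 (attained).
- 1 - 1/n -> 1 from below; sup = 1, not attained.
Conclusion: inf(S) = 0, attained in S.

0


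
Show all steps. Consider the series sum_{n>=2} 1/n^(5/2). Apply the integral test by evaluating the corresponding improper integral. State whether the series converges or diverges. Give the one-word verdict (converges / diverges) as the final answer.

Let f(x) = x^(-5/2). Then f is positive, continuous, and decreasing on [2, infinity), so the integral test applies.
Compute the improper integral int_{2}^infinity f(x) dx:
  antiderivative F(x) = -2/(3*x^(3/2)).
  As x -> infinity, F(x) -> 0 (since p = 5/2 > 1).
  So int = F(infinity) - F(2) = 0 - (-sqrt(2)/6) = sqrt(2)/6.
  Finite, so by the integral test, the series converges.

converges


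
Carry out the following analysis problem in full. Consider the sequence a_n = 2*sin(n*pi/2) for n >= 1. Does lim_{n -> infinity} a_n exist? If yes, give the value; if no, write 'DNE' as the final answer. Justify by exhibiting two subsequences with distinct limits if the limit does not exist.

Examine the behaviour of a_n along subsequences.
a_{4k+1} = 2*sin(pi/2 + 2k*pi) = 2 -> 2. a_{4k+3} = 2*sin(3pi/2 + 2k*pi) = -2 -> -2.
Since these two subsequential limits are 2 and -2, distinct, the full sequence cannot converge (a convergent sequence has all subsequences tending to the same limit). So lim a_n does not exist.

DNE


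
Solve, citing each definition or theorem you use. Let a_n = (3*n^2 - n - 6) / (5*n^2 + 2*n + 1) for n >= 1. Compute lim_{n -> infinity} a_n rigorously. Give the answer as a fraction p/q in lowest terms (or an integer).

Divide numerator and denominator by n^2, the highest power:
numerator / n^2 = 3 - 1/n - 6/n^2
denominator / n^2 = 5 + 2/n + n^(-2)
As n -> infinity, all terms of the form c/n^k (k >= 1) tend to 0.
So numerator / n^2 -> 3 and denominator / n^2 -> 5.
Therefore lim a_n = 3/5.

3/5


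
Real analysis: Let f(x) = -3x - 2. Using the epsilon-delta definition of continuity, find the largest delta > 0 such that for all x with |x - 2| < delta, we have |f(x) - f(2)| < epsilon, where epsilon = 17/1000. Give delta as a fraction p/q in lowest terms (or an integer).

We compute f(2) = -3*(2) - 2 = -8.
|f(x) - f(2)| = |-3x - 2 - (-8)| = |-3(x - 2)| = 3|x - 2|.
We need 3|x - 2| < 17/1000, i.e. |x - 2| < 17/1000 / 3 = 17/3000.
So any delta <= 17/3000 works. Conversely, if delta > 17/3000, then x = 2 + 17/3000 satisfies |x - 2| = 17/3000 < delta but |f(x) - f(2)| = 3 * 17/3000 = 17/1000, which is not < 17/1000; so no larger delta works.
Hence the largest such delta is 17/3000.

17/3000


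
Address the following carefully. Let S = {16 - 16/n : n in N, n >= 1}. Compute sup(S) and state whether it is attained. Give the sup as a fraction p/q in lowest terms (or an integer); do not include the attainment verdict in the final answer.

Analysis:
- Values: 0, 8, 32/3, 12, ... strictly increasing.
- Minimum is 0 (n=1); inf = 0 (attained).
- 16 - 16/n -> 16 from below; sup = 16, not attained.
Conclusion: sup(S) = 16, not attained in S.

16


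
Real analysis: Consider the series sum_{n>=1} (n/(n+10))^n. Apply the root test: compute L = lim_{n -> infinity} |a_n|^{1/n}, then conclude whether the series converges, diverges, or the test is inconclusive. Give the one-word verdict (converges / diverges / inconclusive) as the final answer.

Let a_n denote the general term. Form |a_n|^(1/n) and simplify:
|a_n|^(1/n) = n/(n + 10)
Take the limit as n -> infinity: L = 1.
Since L = 1, the root test is inconclusive. (In fact a_n = (n/(n+10))^n -> e^(-10) != 0, so the nth-term test shows divergence; but the root test itself gives no conclusion.)

inconclusive


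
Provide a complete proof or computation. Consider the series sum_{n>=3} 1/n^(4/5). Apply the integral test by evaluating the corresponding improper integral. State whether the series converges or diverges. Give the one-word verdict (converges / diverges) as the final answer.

Let f(x) = x^(-4/5). Then f is positive, continuous, and decreasing on [3, infinity), so the integral test applies.
Compute the improper integral int_{3}^infinity f(x) dx:
  antiderivative F(x) = 5*x^(1/5).
  As x -> infinity, F(x) -> infinity (since p = 4/5 < 1).
  So the integral diverges. By the integral test, the series diverges.

diverges


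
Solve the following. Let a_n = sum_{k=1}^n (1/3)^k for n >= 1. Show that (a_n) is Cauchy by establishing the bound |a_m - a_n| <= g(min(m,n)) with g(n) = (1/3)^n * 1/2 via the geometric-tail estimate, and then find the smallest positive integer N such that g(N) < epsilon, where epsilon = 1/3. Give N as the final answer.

For m > n >= 1: |a_m - a_n| = sum_{k=n+1}^m (1/3)^k < sum_{k=n+1}^infinity (1/3)^k = (1/3)^(n+1) / (1 - 1/3) = (1/3)^n * (1/3) * (3/2) = (1/3)^n * 1/2.
So g(n) = (1/3)^n / 2. Since g(n) -> 0, (a_n) is Cauchy.
Now solve g(N) < 1/3: (1/3)^N / 2 < 1/3 <=> 3^N > 1 / (2 * 1/3) = 3/2.
Check powers of 3: 3^0 = 1 <= 3/2, 3^1 = 3 > 3/2.
So the smallest such N is 1. Check: g(1) = 1/(2 * 3) = 1/6 < 1/3.

1


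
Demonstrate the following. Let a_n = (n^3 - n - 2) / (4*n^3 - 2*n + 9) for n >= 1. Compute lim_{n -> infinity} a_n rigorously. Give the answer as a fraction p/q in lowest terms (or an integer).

Divide numerator and denominator by n^3, the highest power:
numerator / n^3 = 1 - 1/n^2 - 2/n^3
denominator / n^3 = 4 - 2/n^2 + 9/n^3
As n -> infinity, all terms of the form c/n^k (k >= 1) tend to 0.
So numerator / n^3 -> 1 and denominator / n^3 -> 4.
Therefore lim a_n = 1/4.

1/4


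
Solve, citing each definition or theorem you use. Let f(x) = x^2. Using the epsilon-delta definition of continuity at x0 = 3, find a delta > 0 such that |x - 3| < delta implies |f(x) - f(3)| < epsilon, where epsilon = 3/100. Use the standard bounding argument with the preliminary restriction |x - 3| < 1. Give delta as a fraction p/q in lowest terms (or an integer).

Factor: |x^2 - (3)^2| = |x - 3| * |x + 3|.
Impose |x - 3| < 1 first. Then |x + 3| = |(x - 3) + 2*(3)| <= |x - 3| + 2*|3| < 1 + 6 = 7.
So |x^2 - (3)^2| < delta * 7.
We need delta * 7 <= 3/100, i.e. delta <= 3/100/7 = 3/700.
Since 3/700 < 1, this is tighter than 1; take delta = 3/700.
So delta = 3/700 works.

3/700


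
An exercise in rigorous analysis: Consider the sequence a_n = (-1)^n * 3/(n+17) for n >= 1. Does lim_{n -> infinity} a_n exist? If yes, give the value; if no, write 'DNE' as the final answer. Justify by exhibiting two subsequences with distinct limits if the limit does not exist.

Examine the behaviour of a_n along subsequences.
Even-n subsequence a_{2k} = 3/(2k+17) -> 0. Odd-n subsequence a_{2k+1} = -3/(2k+18) -> 0. Both tend to 0, which suggests the limit is 0; verify directly.
|a_n - 0| = 3/(n+17) < 3/n for every n >= 1.
Given epsilon > 0, choose a positive integer N > 3/epsilon. Then for all n >= N, |a_n| < 3/n <= 3/N < epsilon.
So by the definition of the limit, lim a_n exists and equals 0.

0


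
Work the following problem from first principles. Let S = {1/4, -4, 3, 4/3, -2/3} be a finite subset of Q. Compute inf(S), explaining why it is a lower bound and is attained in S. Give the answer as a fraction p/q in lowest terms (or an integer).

S is finite, so inf(S) = min(S).
Sorted increasing:
-4, -2/3, 1/4, 4/3, 3
The extremum is -4.
For every x in S, x >= -4. And -4 is in S, so it is attained.
Therefore inf(S) = -4.

-4


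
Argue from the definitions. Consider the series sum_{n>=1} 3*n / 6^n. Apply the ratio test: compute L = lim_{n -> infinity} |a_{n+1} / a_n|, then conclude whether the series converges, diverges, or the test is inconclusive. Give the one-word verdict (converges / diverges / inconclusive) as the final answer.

Let a_n denote the general term. Form the ratio a_{n+1}/a_n and simplify:
a_{n+1}/a_n = (n + 1)/(6*n)
Take the limit as n -> infinity: L = 1/6.
Since L = 1/6 < 1, the ratio test implies the series converges.

converges


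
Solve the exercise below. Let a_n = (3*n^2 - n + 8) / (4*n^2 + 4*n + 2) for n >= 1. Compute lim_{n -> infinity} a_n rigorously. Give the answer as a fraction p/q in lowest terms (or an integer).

Divide numerator and denominator by n^2, the highest power:
numerator / n^2 = 3 - 1/n + 8/n^2
denominator / n^2 = 4 + 4/n + 2/n^2
As n -> infinity, all terms of the form c/n^k (k >= 1) tend to 0.
So numerator / n^2 -> 3 and denominator / n^2 -> 4.
Therefore lim a_n = 3/4.

3/4


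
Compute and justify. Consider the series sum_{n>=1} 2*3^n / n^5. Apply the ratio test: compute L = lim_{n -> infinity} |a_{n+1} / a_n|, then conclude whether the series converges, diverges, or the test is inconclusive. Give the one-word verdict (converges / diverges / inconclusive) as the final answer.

Let a_n denote the general term. Form the ratio a_{n+1}/a_n and simplify:
a_{n+1}/a_n = 3*n^5/(n + 1)^5
Take the limit as n -> infinity: L = 3.
Since L = 3 > 1 (or L = infinity), the ratio test implies the series diverges.

diverges


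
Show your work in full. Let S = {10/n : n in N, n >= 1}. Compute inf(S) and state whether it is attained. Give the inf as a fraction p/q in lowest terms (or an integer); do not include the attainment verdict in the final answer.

Analysis:
- Values: 10, 5, 10/3, 5/2, ... strictly decreasing.
- The maximum is 10 (n=1); sup = 10 (attained).
- The set is bounded below by 0; 10/n -> 0 so 0 is the greatest lower bound.
- 0 is not in the set, so inf = 0 is not attained.
Conclusion: inf(S) = 0, not attained in S.

0


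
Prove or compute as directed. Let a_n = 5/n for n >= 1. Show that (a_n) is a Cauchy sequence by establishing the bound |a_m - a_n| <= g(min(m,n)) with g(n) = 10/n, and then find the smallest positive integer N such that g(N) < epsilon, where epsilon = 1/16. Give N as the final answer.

For any m, n >= 1, by the triangle inequality:
|a_m - a_n| = |5/m - 5/n| <= 5*1/m + 5*1/n <= 10/min(m,n).
So g(n) = 10/n bounds the Cauchy difference. Since g(n) -> 0, (a_n) is Cauchy.
Now solve g(N) < 1/16: 10/N < 1/16 <=> N > 10 / (1/16) = 160.
The smallest integer strictly greater than 160 is N = 161.
Check: g(161) = 10/161 = 10/161 < 1/16; g(160) = 1/16 >= 1/16. So N = 161.

161


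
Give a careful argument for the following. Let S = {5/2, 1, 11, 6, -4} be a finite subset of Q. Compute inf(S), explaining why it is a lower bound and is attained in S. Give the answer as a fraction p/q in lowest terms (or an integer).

S is finite, so inf(S) = min(S).
Sorted increasing:
-4, 1, 5/2, 6, 11
The extremum is -4.
For every x in S, x >= -4. And -4 is in S, so it is attained.
Therefore inf(S) = -4.

-4


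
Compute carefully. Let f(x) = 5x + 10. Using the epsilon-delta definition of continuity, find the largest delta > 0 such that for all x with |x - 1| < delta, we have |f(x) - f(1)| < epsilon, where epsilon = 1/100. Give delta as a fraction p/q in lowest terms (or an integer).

We compute f(1) = 5*(1) + 10 = 15.
|f(x) - f(1)| = |5x + 10 - (15)| = |5(x - 1)| = 5|x - 1|.
We need 5|x - 1| < 1/100, i.e. |x - 1| < 1/100 / 5 = 1/500.
So any delta <= 1/500 works. Conversely, if delta > 1/500, then x = 1 + 1/500 satisfies |x - 1| = 1/500 < delta but |f(x) - f(1)| = 5 * 1/500 = 1/100, which is not < 1/100; so no larger delta works.
Hence the largest such delta is 1/500.

1/500


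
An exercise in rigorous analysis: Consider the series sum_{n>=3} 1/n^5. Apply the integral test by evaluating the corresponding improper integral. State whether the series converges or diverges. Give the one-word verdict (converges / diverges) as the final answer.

Let f(x) = x^(-5). Then f is positive, continuous, and decreasing on [3, infinity), so the integral test applies.
Compute the improper integral int_{3}^infinity f(x) dx:
  antiderivative F(x) = -1/(4*x^4).
  As x -> infinity, F(x) -> 0 (since p = 5 > 1).
  So int = F(infinity) - F(3) = 0 - (-1/324) = 1/324.
  Finite, so by the integral test, the series converges.

converges


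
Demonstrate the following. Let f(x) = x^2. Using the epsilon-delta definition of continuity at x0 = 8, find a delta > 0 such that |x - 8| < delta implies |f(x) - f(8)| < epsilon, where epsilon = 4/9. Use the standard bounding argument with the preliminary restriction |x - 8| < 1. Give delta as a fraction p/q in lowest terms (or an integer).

Factor: |x^2 - (8)^2| = |x - 8| * |x + 8|.
Impose |x - 8| < 1 first. Then |x + 8| = |(x - 8) + 2*(8)| <= |x - 8| + 2*|8| < 1 + 16 = 17.
So |x^2 - (8)^2| < delta * 17.
We need delta * 17 <= 4/9, i.e. delta <= 4/9/17 = 4/153.
Since 4/153 < 1, this is tighter than 1; take delta = 4/153.
So delta = 4/153 works.

4/153


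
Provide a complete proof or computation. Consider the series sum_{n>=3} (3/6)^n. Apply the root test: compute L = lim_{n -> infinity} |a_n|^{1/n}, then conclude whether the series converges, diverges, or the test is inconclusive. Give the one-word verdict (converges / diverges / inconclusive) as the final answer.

Let a_n denote the general term. Form |a_n|^(1/n) and simplify:
|a_n|^(1/n) = 1/2
Take the limit as n -> infinity: L = 1/2.
Since L = 1/2 < 1, the root test implies convergence.

converges


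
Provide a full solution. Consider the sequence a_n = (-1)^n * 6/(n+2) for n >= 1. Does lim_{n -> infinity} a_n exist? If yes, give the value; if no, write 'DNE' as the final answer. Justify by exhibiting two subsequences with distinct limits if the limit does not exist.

Examine the behaviour of a_n along subsequences.
Even-n subsequence a_{2k} = 6/(2k+2) -> 0. Odd-n subsequence a_{2k+1} = -6/(2k+3) -> 0. Both tend to 0, which suggests the limit is 0; verify directly.
|a_n - 0| = 6/(n+2) < 6/n for every n >= 1.
Given epsilon > 0, choose a positive integer N > 6/epsilon. Then for all n >= N, |a_n| < 6/n <= 6/N < epsilon.
So by the definition of the limit, lim a_n exists and equals 0.

0


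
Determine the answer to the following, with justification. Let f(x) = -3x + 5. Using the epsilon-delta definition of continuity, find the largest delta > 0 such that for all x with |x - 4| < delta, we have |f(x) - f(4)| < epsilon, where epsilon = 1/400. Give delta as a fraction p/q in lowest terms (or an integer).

We compute f(4) = -3*(4) + 5 = -7.
|f(x) - f(4)| = |-3x + 5 - (-7)| = |-3(x - 4)| = 3|x - 4|.
We need 3|x - 4| < 1/400, i.e. |x - 4| < 1/400 / 3 = 1/1200.
So any delta <= 1/1200 works. Conversely, if delta > 1/1200, then x = 4 + 1/1200 satisfies |x - 4| = 1/1200 < delta but |f(x) - f(4)| = 3 * 1/1200 = 1/400, which is not < 1/400; so no larger delta works.
Hence the largest such delta is 1/1200.

1/1200


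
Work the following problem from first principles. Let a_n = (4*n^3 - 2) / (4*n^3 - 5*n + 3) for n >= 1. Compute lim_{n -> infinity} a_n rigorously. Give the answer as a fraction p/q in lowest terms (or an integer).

Divide numerator and denominator by n^3, the highest power:
numerator / n^3 = 4 - 2/n^3
denominator / n^3 = 4 - 5/n^2 + 3/n^3
As n -> infinity, all terms of the form c/n^k (k >= 1) tend to 0.
So numerator / n^3 -> 4 and denominator / n^3 -> 4.
Therefore lim a_n = 1.

1


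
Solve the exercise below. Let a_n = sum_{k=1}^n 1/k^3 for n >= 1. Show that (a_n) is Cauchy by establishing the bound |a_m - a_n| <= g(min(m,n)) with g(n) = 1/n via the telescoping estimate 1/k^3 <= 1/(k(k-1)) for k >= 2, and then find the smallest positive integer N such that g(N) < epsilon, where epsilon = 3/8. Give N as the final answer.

For m > n >= 1: |a_m - a_n| = sum_{k=n+1}^m 1/k^3.
Use 1/k^3 <= 1/(k(k-1)) = 1/(k-1) - 1/k for k >= 2 (which holds since k^3 >= k^2 >= k(k-1) for k >= 2):
sum_{k=n+1}^m 1/k^3 <= sum_{k=n+1}^m (1/(k-1) - 1/k) = 1/n - 1/m <= 1/n.
By symmetry the same bound holds with n,m swapped, so |a_m - a_n| <= 1/min(m,n) = g(min(m,n)). Since g(n) -> 0, (a_n) is Cauchy.
Now solve g(N) < 3/8: 1/N < 3/8 <=> N > 1/(3/8) = 8/3.
The smallest integer strictly greater than 8/3 is N = 3.
Check: g(3) = 1/3 < 3/8; g(2) = 1/2 >= 3/8. So N = 3.

3


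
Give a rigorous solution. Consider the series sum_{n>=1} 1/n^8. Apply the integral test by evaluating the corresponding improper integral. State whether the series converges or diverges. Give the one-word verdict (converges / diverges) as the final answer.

Let f(x) = x^(-8). Then f is positive, continuous, and decreasing on [1, infinity), so the integral test applies.
Compute the improper integral int_{1}^infinity f(x) dx:
  antiderivative F(x) = -1/(7*x^7).
  As x -> infinity, F(x) -> 0 (since p = 8 > 1).
  So int = F(infinity) - F(1) = 0 - (-1/7) = 1/7.
  Finite, so by the integral test, the series converges.

converges


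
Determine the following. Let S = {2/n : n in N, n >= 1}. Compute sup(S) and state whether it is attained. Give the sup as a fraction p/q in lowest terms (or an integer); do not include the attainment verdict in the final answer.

Analysis:
- Values: 2, 1, 2/3, 1/2, ... strictly decreasing.
- The maximum is 2 (n=1); sup = 2 (attained).
- The set is bounded below by 0; 2/n -> 0 so 0 is the greatest lower bound.
- 0 is not in the set, so inf = 0 is not attained.
Conclusion: sup(S) = 2, attained in S.

2


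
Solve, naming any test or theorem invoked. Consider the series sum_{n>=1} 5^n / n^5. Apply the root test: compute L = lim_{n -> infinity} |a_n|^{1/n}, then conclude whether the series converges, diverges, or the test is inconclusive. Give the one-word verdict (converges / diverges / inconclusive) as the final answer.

Let a_n denote the general term. Form |a_n|^(1/n) and simplify:
|a_n|^(1/n) = 5/n^(5/n)
Take the limit as n -> infinity: L = 5.
Since L = 5 > 1, the root test implies divergence.

diverges


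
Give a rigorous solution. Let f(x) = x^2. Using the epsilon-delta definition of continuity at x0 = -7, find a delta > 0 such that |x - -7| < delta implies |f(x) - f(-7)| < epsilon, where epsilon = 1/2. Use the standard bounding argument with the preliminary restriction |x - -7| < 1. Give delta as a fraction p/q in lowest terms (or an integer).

Factor: |x^2 - (-7)^2| = |x - -7| * |x + -7|.
Impose |x - -7| < 1 first. Then |x + -7| = |(x - -7) + 2*(-7)| <= |x - -7| + 2*|-7| < 1 + 14 = 15.
So |x^2 - (-7)^2| < delta * 15.
We need delta * 15 <= 1/2, i.e. delta <= 1/2/15 = 1/30.
Since 1/30 < 1, this is tighter than 1; take delta = 1/30.
So delta = 1/30 works.

1/30


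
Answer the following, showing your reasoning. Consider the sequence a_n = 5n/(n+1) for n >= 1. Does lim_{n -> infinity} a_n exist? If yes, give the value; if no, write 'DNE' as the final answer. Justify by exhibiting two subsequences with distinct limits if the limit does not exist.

Examine the behaviour of a_n along subsequences.
Even-n subsequence a_{2k} = 5(2k)/(2k+1) -> 5. Odd-n subsequence a_{2k+1} = 5(2k+1)/(2k+2) -> 5. Both tend to 5, which suggests the limit is 5; verify directly.
|a_n - 5| = |5n - 5(n+1)| / (n+1) = 5/(n+1) < 5/n for every n >= 1.
Given epsilon > 0, choose a positive integer N > 5/epsilon. Then for all n >= N, |a_n - 5| < 5/n <= 5/N < epsilon.
So by the definition of the limit, lim a_n exists and equals 5.

5


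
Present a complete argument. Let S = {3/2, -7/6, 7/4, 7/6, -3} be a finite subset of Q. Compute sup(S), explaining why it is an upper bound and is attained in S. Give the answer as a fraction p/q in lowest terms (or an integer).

S is finite, so sup(S) = max(S).
Sorted decreasing:
7/4, 3/2, 7/6, -7/6, -3
The extremum is 7/4.
For every x in S, x <= 7/4. And 7/4 is in S, so it is attained.
Therefore sup(S) = 7/4.

7/4


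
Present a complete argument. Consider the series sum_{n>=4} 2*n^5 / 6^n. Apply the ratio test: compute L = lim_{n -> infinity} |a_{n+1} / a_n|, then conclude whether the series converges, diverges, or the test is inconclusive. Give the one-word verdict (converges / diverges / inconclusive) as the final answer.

Let a_n denote the general term. Form the ratio a_{n+1}/a_n and simplify:
a_{n+1}/a_n = (n + 1)^5/(6*n^5)
Take the limit as n -> infinity: L = 1/6.
Since L = 1/6 < 1, the ratio test implies the series converges.

converges


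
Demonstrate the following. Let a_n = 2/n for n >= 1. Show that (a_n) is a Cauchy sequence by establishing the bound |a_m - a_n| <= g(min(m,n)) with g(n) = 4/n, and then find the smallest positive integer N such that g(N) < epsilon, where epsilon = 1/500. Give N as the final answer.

For any m, n >= 1, by the triangle inequality:
|a_m - a_n| = |2/m - 2/n| <= 2*1/m + 2*1/n <= 4/min(m,n).
So g(n) = 4/n bounds the Cauchy difference. Since g(n) -> 0, (a_n) is Cauchy.
Now solve g(N) < 1/500: 4/N < 1/500 <=> N > 4 / (1/500) = 2000.
The smallest integer strictly greater than 2000 is N = 2001.
Check: g(2001) = 4/2001 = 4/2001 < 1/500; g(2000) = 1/500 >= 1/500. So N = 2001.

2001


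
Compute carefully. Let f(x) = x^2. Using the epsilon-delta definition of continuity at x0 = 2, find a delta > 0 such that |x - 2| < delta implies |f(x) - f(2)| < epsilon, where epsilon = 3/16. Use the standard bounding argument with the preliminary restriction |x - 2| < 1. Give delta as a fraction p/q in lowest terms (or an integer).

Factor: |x^2 - (2)^2| = |x - 2| * |x + 2|.
Impose |x - 2| < 1 first. Then |x + 2| = |(x - 2) + 2*(2)| <= |x - 2| + 2*|2| < 1 + 4 = 5.
So |x^2 - (2)^2| < delta * 5.
We need delta * 5 <= 3/16, i.e. delta <= 3/16/5 = 3/80.
Since 3/80 < 1, this is tighter than 1; take delta = 3/80.
So delta = 3/80 works.

3/80


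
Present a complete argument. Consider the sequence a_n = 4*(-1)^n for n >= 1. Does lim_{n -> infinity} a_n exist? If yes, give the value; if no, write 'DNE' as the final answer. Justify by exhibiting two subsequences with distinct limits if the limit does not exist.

Examine the behaviour of a_n along subsequences.
Even-n subsequence a_{2k} = 4 -> 4. Odd-n subsequence a_{2k+1} = -4 -> -4.
Since these two subsequential limits are 4 and -4, distinct, the full sequence cannot converge (a convergent sequence has all subsequences tending to the same limit). So lim a_n does not exist.

DNE


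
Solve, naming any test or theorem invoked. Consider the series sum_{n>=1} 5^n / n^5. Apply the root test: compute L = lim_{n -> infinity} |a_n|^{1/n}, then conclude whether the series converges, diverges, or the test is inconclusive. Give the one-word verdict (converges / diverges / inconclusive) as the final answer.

Let a_n denote the general term. Form |a_n|^(1/n) and simplify:
|a_n|^(1/n) = 5/n^(5/n)
Take the limit as n -> infinity: L = 5.
Since L = 5 > 1, the root test implies divergence.

diverges


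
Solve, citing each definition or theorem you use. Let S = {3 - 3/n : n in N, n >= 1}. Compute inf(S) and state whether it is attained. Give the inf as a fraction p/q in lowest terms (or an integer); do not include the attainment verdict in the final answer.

Analysis:
- Values: 0, 3/2, 2, 9/4, ... strictly increasing.
- Minimum is 0 (n=1); inf = 0 (attained).
- 3 - 3/n -> 3 from below; sup = 3, not attained.
Conclusion: inf(S) = 0, attained in S.

0
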